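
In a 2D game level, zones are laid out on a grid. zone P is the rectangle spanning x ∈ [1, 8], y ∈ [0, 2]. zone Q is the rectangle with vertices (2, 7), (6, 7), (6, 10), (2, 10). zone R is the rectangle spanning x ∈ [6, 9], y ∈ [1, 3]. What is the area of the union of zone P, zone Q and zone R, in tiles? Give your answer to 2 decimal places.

By inclusion–exclusion:
Individual areas: |zone P| = 14, |zone Q| = 12, |zone R| = 6.
|zone P∩zone Q| = 0 (no overlap).
|zone P∩zone R|: x∈[6,8], y∈[1,2] → 2·1 = 2.
|zone Q∩zone R| = 0 (no overlap).
|zone P∩zone Q∩zone R| = 0.
|zone P ∪ zone Q ∪ zone R| = 32 − 2 + 0 = 30.00.

30.00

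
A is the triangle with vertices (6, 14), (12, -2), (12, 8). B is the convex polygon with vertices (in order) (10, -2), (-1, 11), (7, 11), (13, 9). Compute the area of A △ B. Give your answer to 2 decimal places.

|A| = 30, |B| = 88, |A∩B| = 21.9449.
|A △ B| = |A| + |B| − 2·|A∩B| = 30 + 88 − 43.8897 = 74.11.

74.11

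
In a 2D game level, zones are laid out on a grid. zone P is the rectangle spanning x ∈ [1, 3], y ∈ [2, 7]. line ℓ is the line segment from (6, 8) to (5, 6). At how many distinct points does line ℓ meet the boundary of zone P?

0

The segment lies entirely outside zone P and never meets its boundary.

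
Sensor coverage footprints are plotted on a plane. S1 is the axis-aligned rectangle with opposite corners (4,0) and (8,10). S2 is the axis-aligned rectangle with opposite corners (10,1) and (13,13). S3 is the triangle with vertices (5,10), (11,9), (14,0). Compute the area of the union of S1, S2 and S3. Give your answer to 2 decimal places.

By inclusion–exclusion:
Individual areas: |S1| = 40, |S2| = 36, |S3| = 25.5.
|S1∩S2| = 0 (no overlap).
|S1∩S3| = 4.25.
|S2∩S3| = 12.75.
|S1∩S2∩S3| = 0.
|S1 ∪ S2 ∪ S3| = 101.5 − 17 + 0 = 84.50.

84.50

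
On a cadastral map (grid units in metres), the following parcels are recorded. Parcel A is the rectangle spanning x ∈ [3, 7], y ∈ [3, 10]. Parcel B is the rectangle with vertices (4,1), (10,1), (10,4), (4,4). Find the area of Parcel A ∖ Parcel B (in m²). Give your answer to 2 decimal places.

|Parcel A∩Parcel B|: x∈[4,7], y∈[3,4] → 3·1 = 3.
|Parcel A| = 28.
|Parcel A ∖ Parcel B| = |Parcel A| − |Parcel A∩Parcel B| = 28 − 3 = 25.00.

25.00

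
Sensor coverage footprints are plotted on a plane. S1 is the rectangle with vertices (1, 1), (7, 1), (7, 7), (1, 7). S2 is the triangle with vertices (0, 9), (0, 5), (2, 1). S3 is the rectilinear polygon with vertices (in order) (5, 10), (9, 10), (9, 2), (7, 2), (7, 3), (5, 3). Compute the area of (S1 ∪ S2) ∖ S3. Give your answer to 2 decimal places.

31.00

|S1 ∪ S2| = 39.
|(S1 ∪ S2) ∩ S3| = 8.
|(S1 ∪ S2) ∖ S3| = 39 − 8 = 31.00.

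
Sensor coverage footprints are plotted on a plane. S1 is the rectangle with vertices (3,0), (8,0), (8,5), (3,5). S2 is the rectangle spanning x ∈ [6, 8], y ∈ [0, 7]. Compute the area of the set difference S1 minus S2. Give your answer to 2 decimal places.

|S1∩S2|: x∈[6,8], y∈[0,5] → 2·5 = 10.
|S1| = 25.
|S1 ∖ S2| = |S1| − |S1∩S2| = 25 − 10 = 15.00.

15.00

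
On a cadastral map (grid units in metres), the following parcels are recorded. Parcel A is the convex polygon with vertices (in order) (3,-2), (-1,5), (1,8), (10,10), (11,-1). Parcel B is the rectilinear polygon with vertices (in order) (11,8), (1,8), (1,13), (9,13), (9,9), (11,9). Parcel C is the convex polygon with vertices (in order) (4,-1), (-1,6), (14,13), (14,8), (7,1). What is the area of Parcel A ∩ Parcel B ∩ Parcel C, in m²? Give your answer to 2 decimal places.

The intersection is the polygon with vertices (9,9), (10.091,9), (10.182,8), (3.286,8), (5.364,8.97), (9,9.778).
By the shoelace formula its area is 7.14.

7.14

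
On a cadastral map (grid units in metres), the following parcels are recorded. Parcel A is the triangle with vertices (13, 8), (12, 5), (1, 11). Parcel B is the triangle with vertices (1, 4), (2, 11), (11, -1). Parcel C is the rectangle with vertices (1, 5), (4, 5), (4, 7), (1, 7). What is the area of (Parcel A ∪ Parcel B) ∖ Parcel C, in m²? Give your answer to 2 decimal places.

51.40

|Parcel A ∪ Parcel B| = 56.8246.
|(Parcel A ∪ Parcel B) ∩ Parcel C| = 5.4286.
|(Parcel A ∪ Parcel B) ∖ Parcel C| = 56.8246 − 5.4286 = 51.40.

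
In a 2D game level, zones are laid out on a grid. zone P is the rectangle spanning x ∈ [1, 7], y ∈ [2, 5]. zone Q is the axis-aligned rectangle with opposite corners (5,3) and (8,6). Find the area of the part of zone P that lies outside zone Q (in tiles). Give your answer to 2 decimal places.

|zone P∩zone Q|: x∈[5,7], y∈[3,5] → 2·2 = 4.
|zone P| = 18.
|zone P ∖ zone Q| = |zone P| − |zone P∩zone Q| = 18 − 4 = 14.00.

14.00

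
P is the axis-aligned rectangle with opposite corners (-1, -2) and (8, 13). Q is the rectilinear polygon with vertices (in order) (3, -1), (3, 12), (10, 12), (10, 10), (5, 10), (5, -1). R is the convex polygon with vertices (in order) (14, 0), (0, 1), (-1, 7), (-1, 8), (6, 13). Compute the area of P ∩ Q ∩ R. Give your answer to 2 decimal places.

The intersection is the polygon with vertices (5,10), (5,0.643), (3,0.786), (3,10.857), (4.6,12), (6.615,12), (7.846,10).
By the shoelace formula its area is 26.12.

26.12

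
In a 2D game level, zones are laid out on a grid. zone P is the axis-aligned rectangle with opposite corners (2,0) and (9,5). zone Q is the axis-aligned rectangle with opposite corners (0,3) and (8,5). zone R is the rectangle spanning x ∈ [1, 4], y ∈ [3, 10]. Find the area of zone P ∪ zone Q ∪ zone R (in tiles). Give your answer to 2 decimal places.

By inclusion–exclusion:
Individual areas: |zone P| = 35, |zone Q| = 16, |zone R| = 21.
|zone P∩zone Q|: x∈[2,8], y∈[3,5] → 6·2 = 12.
|zone P∩zone R|: x∈[2,4], y∈[3,5] → 2·2 = 4.
|zone Q∩zone R|: x∈[1,4], y∈[3,5] → 3·2 = 6.
|zone P∩zone Q∩zone R| = 4.
|zone P ∪ zone Q ∪ zone R| = 72 − 22 + 4 = 54.00.

54.00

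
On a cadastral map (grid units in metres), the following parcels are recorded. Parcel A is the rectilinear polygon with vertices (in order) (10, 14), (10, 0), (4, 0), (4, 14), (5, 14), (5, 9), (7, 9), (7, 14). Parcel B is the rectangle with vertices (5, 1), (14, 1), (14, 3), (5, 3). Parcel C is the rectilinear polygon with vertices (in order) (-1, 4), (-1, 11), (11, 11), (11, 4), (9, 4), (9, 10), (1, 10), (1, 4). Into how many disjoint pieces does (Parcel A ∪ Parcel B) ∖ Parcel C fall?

(Parcel A ∪ Parcel B) ∖ Parcel C splits into 3 disjoint pieces (area 60, area 3, area 9).

3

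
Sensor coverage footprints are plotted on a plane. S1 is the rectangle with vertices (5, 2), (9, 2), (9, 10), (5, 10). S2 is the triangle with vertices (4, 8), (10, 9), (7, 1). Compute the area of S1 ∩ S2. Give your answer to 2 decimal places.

19.60

The intersection is the polygon with vertices (9,6.333), (7.375,2), (6.571,2), (5,5.667), (5,8.167), (9,8.833).
By the shoelace formula its area is 19.60.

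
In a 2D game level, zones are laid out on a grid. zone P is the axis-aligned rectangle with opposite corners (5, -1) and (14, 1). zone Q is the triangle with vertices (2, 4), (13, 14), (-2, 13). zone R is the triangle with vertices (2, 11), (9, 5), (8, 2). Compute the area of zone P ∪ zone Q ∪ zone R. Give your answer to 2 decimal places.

By inclusion–exclusion:
Individual areas: |zone P| = 18, |zone Q| = 69.5, |zone R| = 13.5.
|zone P∩zone Q| = 0.
|zone P∩zone R| = 0.
|zone Q∩zone R| = 3.7015.
|zone P∩zone Q∩zone R| = 0.
|zone P ∪ zone Q ∪ zone R| = 101 − 3.7015 + 0 = 97.30.

97.30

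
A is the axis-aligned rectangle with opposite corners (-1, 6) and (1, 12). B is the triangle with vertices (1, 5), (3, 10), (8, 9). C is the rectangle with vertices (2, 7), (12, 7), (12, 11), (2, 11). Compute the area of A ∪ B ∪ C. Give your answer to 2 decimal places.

By inclusion–exclusion:
Individual areas: |A| = 12, |B| = 13.5, |C| = 40.
|A∩B| = 0.
|A∩C| = 0 (no overlap).
|B∩C| = 10.75.
|A∩B∩C| = 0.
|A ∪ B ∪ C| = 65.5 − 10.75 + 0 = 54.75.

54.75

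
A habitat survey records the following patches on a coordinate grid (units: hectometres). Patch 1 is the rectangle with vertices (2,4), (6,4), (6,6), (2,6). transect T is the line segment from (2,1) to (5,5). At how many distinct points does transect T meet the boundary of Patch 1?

1

The segment meets the boundary at (4.25,4).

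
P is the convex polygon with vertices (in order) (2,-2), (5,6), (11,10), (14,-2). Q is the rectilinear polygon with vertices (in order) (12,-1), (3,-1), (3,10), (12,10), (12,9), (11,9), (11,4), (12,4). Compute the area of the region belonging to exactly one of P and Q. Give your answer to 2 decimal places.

48.42

|P| = 90, |Q| = 94, |P∩Q| = 67.7917.
|P △ Q| = |P| + |Q| − 2·|P∩Q| = 90 + 94 − 135.5833 = 48.42.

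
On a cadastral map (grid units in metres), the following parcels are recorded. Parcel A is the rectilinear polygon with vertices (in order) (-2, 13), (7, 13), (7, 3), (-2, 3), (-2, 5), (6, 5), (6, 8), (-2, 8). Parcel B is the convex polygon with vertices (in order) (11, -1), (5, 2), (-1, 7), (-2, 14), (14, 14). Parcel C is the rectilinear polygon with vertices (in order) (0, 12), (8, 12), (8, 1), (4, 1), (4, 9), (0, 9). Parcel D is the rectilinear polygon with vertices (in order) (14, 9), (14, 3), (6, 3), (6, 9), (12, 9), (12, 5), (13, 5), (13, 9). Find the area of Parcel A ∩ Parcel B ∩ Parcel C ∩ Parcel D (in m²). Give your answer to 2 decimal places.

6.00

The intersection is the polygon with vertices (6,3), (6,5), (6,8), (6,9), (7,9), (7,3).
By the shoelace formula its area is 6.00.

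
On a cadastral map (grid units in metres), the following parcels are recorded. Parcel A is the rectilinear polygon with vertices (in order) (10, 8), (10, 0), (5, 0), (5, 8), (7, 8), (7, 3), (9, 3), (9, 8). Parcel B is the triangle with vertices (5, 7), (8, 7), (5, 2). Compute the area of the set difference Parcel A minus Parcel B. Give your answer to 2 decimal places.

|Parcel A| = 30, |Parcel A∩Parcel B| = 6.6667.
|Parcel A ∖ Parcel B| = |Parcel A| − |Parcel A∩Parcel B| = 30 − 6.6667 = 23.33.

23.33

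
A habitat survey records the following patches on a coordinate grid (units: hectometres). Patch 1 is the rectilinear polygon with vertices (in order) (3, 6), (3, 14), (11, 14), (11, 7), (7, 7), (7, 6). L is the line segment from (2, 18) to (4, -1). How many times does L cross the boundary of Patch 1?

The segment meets the boundary at (3.263,6), (3,8.5).

2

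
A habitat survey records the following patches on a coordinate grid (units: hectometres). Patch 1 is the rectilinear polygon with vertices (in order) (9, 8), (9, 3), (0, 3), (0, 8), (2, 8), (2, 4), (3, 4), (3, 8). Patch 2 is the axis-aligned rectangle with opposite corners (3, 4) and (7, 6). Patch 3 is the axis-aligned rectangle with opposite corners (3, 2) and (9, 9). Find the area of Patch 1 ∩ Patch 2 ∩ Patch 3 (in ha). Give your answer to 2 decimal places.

8.00

The intersection is the polygon with vertices (7,6), (7,4), (3,4), (3,6).
By the shoelace formula its area is 8.00.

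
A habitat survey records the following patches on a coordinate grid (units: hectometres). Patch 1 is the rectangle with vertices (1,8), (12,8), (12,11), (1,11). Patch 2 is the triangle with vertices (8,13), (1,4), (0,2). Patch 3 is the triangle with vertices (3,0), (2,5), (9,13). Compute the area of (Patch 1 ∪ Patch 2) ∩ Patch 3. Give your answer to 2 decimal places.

4.47

|Patch 1 ∪ Patch 2| = 34.9697.
|(Patch 1 ∪ Patch 2) ∩ Patch 3| = 4.47.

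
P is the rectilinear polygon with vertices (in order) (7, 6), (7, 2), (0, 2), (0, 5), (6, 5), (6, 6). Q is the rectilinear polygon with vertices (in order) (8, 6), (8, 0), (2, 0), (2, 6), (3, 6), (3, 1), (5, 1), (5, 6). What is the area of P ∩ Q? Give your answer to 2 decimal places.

10.00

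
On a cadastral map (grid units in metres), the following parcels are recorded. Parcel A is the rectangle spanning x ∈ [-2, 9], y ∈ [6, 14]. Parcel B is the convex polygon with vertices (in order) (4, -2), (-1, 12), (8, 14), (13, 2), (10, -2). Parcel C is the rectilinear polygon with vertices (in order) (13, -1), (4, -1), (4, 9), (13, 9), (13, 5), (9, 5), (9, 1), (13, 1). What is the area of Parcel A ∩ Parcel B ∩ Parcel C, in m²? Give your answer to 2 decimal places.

The intersection is the polygon with vertices (4,6), (4,9), (9,9), (9,6).
By the shoelace formula its area is 15.00.

15.00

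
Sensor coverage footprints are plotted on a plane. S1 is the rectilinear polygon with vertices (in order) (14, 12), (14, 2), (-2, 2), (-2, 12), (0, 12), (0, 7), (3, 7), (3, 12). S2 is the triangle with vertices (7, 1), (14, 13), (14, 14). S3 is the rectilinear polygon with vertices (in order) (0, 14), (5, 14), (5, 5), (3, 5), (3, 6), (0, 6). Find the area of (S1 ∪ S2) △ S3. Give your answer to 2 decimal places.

|S1 ∪ S2| = 145.8077.
|(S1 ∪ S2) ∩ S3| = 17.
|(S1 ∪ S2) △ S3| = 145.8077 + 42 − 34 = 153.81.

153.81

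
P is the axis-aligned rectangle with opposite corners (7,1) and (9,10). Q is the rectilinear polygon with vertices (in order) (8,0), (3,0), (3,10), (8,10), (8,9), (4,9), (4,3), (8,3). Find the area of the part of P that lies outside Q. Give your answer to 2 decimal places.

|P| = 18, |P∩Q| = 3.
|P ∖ Q| = |P| − |P∩Q| = 18 − 3 = 15.00.

15.00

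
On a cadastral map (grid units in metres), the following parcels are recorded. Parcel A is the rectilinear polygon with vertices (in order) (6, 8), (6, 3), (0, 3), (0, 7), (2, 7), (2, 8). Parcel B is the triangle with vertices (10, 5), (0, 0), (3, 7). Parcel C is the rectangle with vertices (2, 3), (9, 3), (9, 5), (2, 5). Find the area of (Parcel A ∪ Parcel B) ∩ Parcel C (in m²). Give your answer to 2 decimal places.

The region (Parcel A ∪ Parcel B) ∩ Parcel C is the polygon with vertices (6,3), (2,3), (2,5), (9,5), (9,4.5).
By the shoelace formula its area is 11.75.

11.75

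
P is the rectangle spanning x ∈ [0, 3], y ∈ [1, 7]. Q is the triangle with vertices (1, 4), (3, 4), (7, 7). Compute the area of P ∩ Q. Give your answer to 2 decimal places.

1.00

The intersection is the polygon with vertices (3,4), (1,4), (3,5).
By the shoelace formula its area is 1.00.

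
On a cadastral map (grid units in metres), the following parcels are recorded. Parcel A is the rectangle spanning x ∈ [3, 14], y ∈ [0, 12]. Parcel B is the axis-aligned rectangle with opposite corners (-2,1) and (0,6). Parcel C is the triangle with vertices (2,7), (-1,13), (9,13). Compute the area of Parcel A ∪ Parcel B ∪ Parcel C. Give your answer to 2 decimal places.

By inclusion–exclusion:
Individual areas: |Parcel A| = 132, |Parcel B| = 10, |Parcel C| = 30.
|Parcel A∩Parcel B| = 0 (no overlap).
|Parcel A∩Parcel C| = 10.0119.
|Parcel B∩Parcel C| = 0.
|Parcel A∩Parcel B∩Parcel C| = 0.
|Parcel A ∪ Parcel B ∪ Parcel C| = 172 − 10.0119 + 0 = 161.99.

161.99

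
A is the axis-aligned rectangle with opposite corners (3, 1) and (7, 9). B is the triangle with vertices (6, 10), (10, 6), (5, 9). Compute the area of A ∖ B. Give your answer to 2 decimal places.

|A| = 32, |A∩B| = 1.2.
|A ∖ B| = |A| − |A∩B| = 32 − 1.2 = 30.80.

30.80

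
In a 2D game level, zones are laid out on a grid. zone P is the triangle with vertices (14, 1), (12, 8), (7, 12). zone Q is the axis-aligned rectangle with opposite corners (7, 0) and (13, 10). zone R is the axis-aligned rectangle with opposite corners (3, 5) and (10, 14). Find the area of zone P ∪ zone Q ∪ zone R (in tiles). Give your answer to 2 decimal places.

108.96

By inclusion–exclusion:
Individual areas: |zone P| = 13.5, |zone Q| = 60, |zone R| = 63.
|zone P∩zone Q| = 11.3084.
|zone P∩zone R| = 3.4714.
|zone Q∩zone R|: x∈[7,10], y∈[5,10] → 3·5 = 15.
|zone P∩zone Q∩zone R| = 2.2442.
|zone P ∪ zone Q ∪ zone R| = 136.5 − 29.7799 + 2.2442 = 108.96.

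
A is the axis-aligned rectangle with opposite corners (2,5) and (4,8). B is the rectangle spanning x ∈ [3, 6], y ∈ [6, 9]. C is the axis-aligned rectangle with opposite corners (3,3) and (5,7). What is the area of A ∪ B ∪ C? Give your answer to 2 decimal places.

By inclusion–exclusion:
Individual areas: |A| = 6, |B| = 9, |C| = 8.
|A∩B|: x∈[3,4], y∈[6,8] → 1·2 = 2.
|A∩C|: x∈[3,4], y∈[5,7] → 1·2 = 2.
|B∩C|: x∈[3,5], y∈[6,7] → 2·1 = 2.
|A∩B∩C| = 1.
|A ∪ B ∪ C| = 23 − 6 + 1 = 18.00.

18.00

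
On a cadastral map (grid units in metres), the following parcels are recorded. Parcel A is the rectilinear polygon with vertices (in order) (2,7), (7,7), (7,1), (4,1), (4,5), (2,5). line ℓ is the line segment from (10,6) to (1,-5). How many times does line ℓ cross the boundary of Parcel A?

The segment meets the boundary at (5.909,1), (7,2.333).

2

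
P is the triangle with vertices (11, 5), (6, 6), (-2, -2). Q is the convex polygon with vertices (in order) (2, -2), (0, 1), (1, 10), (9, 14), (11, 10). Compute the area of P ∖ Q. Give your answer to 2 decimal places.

|P| = 24, |P∩Q| = 14.7962.
|P ∖ Q| = |P| − |P∩Q| = 24 − 14.7962 = 9.20.

9.20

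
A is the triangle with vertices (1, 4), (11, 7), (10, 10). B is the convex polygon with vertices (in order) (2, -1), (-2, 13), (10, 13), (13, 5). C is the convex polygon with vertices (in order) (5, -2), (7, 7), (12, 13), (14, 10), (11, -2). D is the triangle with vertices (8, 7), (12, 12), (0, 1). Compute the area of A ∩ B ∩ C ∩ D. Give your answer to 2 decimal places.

2.99

The intersection is the polygon with vertices (7,7), (8.471,8.765), (9.333,9.556), (10,10), (10.118,9.647), (8,7), (6.8,6.1).
By the shoelace formula its area is 2.99.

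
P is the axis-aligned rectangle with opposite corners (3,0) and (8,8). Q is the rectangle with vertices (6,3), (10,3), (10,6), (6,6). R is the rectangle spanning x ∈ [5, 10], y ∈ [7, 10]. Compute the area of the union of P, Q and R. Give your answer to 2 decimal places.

By inclusion–exclusion:
Individual areas: |P| = 40, |Q| = 12, |R| = 15.
|P∩Q|: x∈[6,8], y∈[3,6] → 2·3 = 6.
|P∩R|: x∈[5,8], y∈[7,8] → 3·1 = 3.
|Q∩R| = 0 (no overlap).
|P∩Q∩R| = 0.
|P ∪ Q ∪ R| = 67 − 9 + 0 = 58.00.

58.00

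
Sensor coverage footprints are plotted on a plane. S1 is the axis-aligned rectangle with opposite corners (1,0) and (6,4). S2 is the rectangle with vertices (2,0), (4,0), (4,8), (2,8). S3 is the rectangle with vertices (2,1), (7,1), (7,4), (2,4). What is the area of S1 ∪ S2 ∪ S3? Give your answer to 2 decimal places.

By inclusion–exclusion:
Individual areas: |S1| = 20, |S2| = 16, |S3| = 15.
|S1∩S2|: x∈[2,4], y∈[0,4] → 2·4 = 8.
|S1∩S3|: x∈[2,6], y∈[1,4] → 4·3 = 12.
|S2∩S3|: x∈[2,4], y∈[1,4] → 2·3 = 6.
|S1∩S2∩S3| = 6.
|S1 ∪ S2 ∪ S3| = 51 − 26 + 6 = 31.00.

31.00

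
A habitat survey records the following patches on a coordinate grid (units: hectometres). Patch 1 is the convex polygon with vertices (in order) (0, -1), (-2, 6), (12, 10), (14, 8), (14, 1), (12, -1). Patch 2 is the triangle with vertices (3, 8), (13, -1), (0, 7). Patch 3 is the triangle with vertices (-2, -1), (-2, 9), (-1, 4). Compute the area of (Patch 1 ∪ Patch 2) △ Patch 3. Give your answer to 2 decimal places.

141.05

|Patch 1 ∪ Patch 2| = 138.5821.
|(Patch 1 ∪ Patch 2) ∩ Patch 3| = 1.2663.
|(Patch 1 ∪ Patch 2) △ Patch 3| = 138.5821 + 5 − 2.5326 = 141.05.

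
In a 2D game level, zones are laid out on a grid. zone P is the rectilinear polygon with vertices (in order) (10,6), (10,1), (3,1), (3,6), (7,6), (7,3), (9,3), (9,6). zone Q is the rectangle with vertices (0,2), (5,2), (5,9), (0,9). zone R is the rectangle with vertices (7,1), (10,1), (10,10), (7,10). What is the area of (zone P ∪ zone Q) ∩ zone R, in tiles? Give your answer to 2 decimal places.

9.00

|zone P ∪ zone Q| = 56.
|(zone P ∪ zone Q) ∩ zone R| = 9.00.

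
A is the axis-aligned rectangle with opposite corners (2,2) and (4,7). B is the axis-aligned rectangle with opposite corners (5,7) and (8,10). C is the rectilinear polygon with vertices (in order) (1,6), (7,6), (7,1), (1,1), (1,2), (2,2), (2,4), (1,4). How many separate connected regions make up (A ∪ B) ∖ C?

(A ∪ B) ∖ C splits into 2 disjoint pieces (area 2, area 9).

2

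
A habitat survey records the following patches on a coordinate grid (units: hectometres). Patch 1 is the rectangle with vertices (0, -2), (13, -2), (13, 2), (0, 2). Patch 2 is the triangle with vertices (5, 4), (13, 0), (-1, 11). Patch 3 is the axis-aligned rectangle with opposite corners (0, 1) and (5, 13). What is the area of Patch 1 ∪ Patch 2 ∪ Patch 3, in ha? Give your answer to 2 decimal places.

114.88

By inclusion–exclusion:
Individual areas: |Patch 1| = 52, |Patch 2| = 16, |Patch 3| = 60.
|Patch 1∩Patch 2| = 1.4545.
|Patch 1∩Patch 3|: x∈[0,5], y∈[1,2] → 5·1 = 5.
|Patch 2∩Patch 3| = 6.6667.
|Patch 1∩Patch 2∩Patch 3| = 0.
|Patch 1 ∪ Patch 2 ∪ Patch 3| = 128 − 13.1212 + 0 = 114.88.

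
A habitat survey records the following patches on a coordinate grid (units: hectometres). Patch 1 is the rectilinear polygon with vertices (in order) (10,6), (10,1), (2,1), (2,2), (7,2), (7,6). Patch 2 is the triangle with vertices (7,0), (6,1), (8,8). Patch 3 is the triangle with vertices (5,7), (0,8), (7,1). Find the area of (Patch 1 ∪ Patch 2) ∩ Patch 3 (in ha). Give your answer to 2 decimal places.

0.45

The region (Patch 1 ∪ Patch 2) ∩ Patch 3 is the polygon with vertices (6.286,2), (6.462,2.615), (7,1), (6,2).
By the shoelace formula its area is 0.45.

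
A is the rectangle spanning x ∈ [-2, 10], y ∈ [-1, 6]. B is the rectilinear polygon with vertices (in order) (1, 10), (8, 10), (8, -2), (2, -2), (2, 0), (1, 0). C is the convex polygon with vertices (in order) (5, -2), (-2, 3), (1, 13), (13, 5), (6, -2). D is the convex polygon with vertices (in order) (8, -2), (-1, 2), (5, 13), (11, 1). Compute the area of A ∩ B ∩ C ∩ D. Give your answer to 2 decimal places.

The intersection is the polygon with vertices (7,-1), (5.75,-1), (1,1.111), (1,5.667), (1.182,6), (8,6), (8,0).
By the shoelace formula its area is 43.46.

43.46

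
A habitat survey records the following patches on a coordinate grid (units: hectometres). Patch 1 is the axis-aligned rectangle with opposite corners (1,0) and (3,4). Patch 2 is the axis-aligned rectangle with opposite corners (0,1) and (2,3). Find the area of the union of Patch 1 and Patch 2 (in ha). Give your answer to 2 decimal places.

10.00

By inclusion–exclusion:
Individual areas: |Patch 1| = 8, |Patch 2| = 4.
|Patch 1∩Patch 2|: x∈[1,2], y∈[1,3] → 1·2 = 2.
|Patch 1 ∪ Patch 2| = 12 − 2 = 10.00.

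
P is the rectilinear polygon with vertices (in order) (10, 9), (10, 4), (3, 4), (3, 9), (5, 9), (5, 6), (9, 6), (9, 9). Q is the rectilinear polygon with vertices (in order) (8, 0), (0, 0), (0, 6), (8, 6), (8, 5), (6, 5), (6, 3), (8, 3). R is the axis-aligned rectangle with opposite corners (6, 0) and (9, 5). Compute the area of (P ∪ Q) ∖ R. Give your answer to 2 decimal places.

50.00

|P ∪ Q| = 59.
|(P ∪ Q) ∩ R| = 9.
|(P ∪ Q) ∖ R| = 59 − 9 = 50.00.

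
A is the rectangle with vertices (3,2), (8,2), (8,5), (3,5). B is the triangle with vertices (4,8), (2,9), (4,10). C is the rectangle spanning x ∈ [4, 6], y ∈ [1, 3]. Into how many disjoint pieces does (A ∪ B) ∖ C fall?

2

(A ∪ B) ∖ C splits into 2 disjoint pieces (area 13, area 2).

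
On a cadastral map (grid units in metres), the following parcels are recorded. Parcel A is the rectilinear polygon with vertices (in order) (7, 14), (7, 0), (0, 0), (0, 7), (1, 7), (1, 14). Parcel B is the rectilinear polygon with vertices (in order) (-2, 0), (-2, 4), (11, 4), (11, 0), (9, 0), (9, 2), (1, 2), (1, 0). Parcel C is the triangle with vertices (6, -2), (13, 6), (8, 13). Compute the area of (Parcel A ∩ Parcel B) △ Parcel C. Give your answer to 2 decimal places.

59.17

|Parcel A ∩ Parcel B| = 16.
|(Parcel A ∩ Parcel B) ∩ Parcel C| = 0.6667.
|(Parcel A ∩ Parcel B) △ Parcel C| = 16 + 44.5 − 1.3333 = 59.17.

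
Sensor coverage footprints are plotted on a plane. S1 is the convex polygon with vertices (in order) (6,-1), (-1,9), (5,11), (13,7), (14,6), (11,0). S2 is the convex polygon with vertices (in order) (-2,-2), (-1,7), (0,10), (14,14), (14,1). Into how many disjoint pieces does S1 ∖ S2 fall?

S1 ∖ S2 splits into 2 disjoint pieces (area 2.4739, area 0.2984).

2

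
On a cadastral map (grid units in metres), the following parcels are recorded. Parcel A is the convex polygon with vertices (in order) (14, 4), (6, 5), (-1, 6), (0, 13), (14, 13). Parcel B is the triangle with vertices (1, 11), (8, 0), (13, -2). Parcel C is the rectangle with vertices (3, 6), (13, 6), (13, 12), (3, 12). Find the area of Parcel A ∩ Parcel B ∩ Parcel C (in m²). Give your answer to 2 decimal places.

The intersection is the polygon with vertices (3,7.857), (3,8.833), (5.615,6), (4.182,6).
By the shoelace formula its area is 2.61.

2.61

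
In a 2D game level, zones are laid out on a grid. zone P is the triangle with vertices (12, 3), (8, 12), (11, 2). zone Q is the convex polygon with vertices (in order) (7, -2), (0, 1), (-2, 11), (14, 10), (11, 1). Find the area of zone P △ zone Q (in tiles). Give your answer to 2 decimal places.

|zone P| = 6.5, |zone Q| = 145, |zone P∩zone Q| = 6.1453.
|zone P △ zone Q| = |zone P| + |zone Q| − 2·|zone P∩zone Q| = 6.5 + 145 − 12.2907 = 139.21.

139.21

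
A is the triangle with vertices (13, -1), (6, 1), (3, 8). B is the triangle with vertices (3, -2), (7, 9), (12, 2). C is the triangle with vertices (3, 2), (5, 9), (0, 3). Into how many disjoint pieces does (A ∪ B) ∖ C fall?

2

(A ∪ B) ∖ C splits into 2 disjoint pieces (area 48.0695, area 0.1893).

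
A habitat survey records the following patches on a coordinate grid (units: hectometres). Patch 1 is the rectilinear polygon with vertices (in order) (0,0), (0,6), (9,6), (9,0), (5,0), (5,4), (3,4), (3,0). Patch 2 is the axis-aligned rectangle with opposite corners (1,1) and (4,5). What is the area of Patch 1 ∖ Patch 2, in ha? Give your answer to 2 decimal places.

|Patch 1| = 46, |Patch 1∩Patch 2| = 9.
|Patch 1 ∖ Patch 2| = |Patch 1| − |Patch 1∩Patch 2| = 46 − 9 = 37.00.

37.00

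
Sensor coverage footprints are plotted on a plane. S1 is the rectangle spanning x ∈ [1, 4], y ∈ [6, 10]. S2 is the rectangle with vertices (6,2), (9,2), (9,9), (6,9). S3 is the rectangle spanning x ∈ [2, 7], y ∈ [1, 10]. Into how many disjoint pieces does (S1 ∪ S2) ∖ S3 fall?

2

(S1 ∪ S2) ∖ S3 splits into 2 disjoint pieces (area 4, area 14).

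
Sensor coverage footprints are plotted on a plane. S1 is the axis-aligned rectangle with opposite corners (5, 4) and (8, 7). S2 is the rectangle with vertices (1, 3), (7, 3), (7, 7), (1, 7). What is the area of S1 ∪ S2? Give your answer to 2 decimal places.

27.00

By inclusion–exclusion:
Individual areas: |S1| = 9, |S2| = 24.
|S1∩S2|: x∈[5,7], y∈[4,7] → 2·3 = 6.
|S1 ∪ S2| = 33 − 6 = 27.00.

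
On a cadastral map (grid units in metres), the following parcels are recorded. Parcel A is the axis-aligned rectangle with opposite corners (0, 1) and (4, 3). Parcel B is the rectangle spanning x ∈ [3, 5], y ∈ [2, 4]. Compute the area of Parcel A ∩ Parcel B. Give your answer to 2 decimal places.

1.00

|Parcel A∩Parcel B|: x∈[3,4], y∈[2,3] → 1·1 = 1.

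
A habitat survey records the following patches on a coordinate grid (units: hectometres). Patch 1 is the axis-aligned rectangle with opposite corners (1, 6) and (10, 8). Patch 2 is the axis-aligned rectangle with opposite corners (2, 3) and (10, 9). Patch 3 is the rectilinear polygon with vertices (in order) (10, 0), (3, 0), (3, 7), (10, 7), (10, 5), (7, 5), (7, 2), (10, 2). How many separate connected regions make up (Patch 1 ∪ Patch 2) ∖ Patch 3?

(Patch 1 ∪ Patch 2) ∖ Patch 3 splits into 2 disjoint pieces (area 6, area 22).

2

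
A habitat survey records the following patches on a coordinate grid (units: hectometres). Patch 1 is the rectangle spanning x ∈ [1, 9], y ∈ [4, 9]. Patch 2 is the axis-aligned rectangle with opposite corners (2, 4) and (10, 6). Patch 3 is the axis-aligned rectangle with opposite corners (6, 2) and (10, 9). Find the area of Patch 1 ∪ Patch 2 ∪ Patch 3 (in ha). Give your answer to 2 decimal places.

53.00

By inclusion–exclusion:
Individual areas: |Patch 1| = 40, |Patch 2| = 16, |Patch 3| = 28.
|Patch 1∩Patch 2|: x∈[2,9], y∈[4,6] → 7·2 = 14.
|Patch 1∩Patch 3|: x∈[6,9], y∈[4,9] → 3·5 = 15.
|Patch 2∩Patch 3|: x∈[6,10], y∈[4,6] → 4·2 = 8.
|Patch 1∩Patch 2∩Patch 3| = 6.
|Patch 1 ∪ Patch 2 ∪ Patch 3| = 84 − 37 + 6 = 53.00.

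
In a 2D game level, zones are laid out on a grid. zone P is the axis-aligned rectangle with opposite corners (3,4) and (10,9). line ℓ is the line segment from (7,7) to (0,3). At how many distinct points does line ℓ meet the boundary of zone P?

1

The segment meets the boundary at (3,4.714).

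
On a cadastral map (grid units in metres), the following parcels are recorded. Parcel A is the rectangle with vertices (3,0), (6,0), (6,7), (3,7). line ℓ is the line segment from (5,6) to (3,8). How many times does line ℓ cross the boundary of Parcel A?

The segment meets the boundary at (4,7).

1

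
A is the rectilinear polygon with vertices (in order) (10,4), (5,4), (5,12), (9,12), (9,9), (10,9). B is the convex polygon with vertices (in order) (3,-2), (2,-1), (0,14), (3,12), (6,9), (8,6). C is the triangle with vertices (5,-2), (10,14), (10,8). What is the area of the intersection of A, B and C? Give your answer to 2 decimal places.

0.53

The intersection is the polygon with vertices (8,6), (7,4.4), (7.66,6.511).
By the shoelace formula its area is 0.53.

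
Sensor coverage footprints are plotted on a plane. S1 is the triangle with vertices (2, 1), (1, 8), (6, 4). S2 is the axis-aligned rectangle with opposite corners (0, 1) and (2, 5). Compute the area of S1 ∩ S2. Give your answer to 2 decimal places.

1.14

The intersection is the polygon with vertices (1.429,5), (2,5), (2,1).
By the shoelace formula its area is 1.14.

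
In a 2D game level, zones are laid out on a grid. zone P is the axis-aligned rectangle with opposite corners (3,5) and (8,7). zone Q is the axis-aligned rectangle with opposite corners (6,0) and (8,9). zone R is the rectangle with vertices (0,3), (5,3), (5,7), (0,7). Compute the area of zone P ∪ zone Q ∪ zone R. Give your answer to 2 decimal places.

By inclusion–exclusion:
Individual areas: |zone P| = 10, |zone Q| = 18, |zone R| = 20.
|zone P∩zone Q|: x∈[6,8], y∈[5,7] → 2·2 = 4.
|zone P∩zone R|: x∈[3,5], y∈[5,7] → 2·2 = 4.
|zone Q∩zone R| = 0 (no overlap).
|zone P∩zone Q∩zone R| = 0.
|zone P ∪ zone Q ∪ zone R| = 48 − 8 + 0 = 40.00.

40.00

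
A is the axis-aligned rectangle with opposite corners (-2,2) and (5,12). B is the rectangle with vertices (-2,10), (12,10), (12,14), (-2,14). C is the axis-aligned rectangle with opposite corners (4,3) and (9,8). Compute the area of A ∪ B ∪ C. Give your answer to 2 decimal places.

132.00

By inclusion–exclusion:
Individual areas: |A| = 70, |B| = 56, |C| = 25.
|A∩B|: x∈[-2,5], y∈[10,12] → 7·2 = 14.
|A∩C|: x∈[4,5], y∈[3,8] → 1·5 = 5.
|B∩C| = 0 (no overlap).
|A∩B∩C| = 0.
|A ∪ B ∪ C| = 151 − 19 + 0 = 132.00.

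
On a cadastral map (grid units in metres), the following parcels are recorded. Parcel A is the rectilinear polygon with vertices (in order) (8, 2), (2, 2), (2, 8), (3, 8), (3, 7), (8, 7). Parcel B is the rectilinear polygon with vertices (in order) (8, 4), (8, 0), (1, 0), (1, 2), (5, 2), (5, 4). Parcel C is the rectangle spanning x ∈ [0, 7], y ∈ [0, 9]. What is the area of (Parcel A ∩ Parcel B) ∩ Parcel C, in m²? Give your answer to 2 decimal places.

|Parcel A ∩ Parcel B| = 6.
|(Parcel A ∩ Parcel B) ∩ Parcel C| = 4.00.

4.00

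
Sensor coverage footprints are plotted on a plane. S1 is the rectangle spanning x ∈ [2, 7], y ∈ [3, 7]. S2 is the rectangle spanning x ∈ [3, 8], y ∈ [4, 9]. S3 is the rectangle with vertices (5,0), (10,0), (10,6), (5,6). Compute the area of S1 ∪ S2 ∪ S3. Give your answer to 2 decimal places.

55.00

By inclusion–exclusion:
Individual areas: |S1| = 20, |S2| = 25, |S3| = 30.
|S1∩S2|: x∈[3,7], y∈[4,7] → 4·3 = 12.
|S1∩S3|: x∈[5,7], y∈[3,6] → 2·3 = 6.
|S2∩S3|: x∈[5,8], y∈[4,6] → 3·2 = 6.
|S1∩S2∩S3| = 4.
|S1 ∪ S2 ∪ S3| = 75 − 24 + 4 = 55.00.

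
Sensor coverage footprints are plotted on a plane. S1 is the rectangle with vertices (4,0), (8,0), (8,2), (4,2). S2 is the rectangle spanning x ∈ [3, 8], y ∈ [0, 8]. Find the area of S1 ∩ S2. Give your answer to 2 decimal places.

8.00

|S1∩S2|: x∈[4,8], y∈[0,2] → 4·2 = 8.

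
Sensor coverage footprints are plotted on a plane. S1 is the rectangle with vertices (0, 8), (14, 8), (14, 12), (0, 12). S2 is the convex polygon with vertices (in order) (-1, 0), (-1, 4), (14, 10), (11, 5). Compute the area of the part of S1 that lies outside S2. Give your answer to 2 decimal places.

52.20

|S1| = 56, |S1∩S2| = 3.8.
|S1 ∖ S2| = |S1| − |S1∩S2| = 56 − 3.8 = 52.20.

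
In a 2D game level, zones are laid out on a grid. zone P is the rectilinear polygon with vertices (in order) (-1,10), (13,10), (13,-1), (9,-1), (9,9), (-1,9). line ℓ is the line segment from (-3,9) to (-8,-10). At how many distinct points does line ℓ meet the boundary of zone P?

0

The segment lies entirely outside zone P and never meets its boundary.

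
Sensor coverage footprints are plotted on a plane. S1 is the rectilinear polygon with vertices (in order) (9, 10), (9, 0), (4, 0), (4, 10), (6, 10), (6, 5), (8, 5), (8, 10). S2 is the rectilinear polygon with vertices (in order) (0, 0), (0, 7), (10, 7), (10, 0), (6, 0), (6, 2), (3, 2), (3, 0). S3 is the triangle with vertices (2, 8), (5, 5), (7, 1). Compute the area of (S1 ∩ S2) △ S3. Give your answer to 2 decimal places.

|S1 ∩ S2| = 27.
|(S1 ∩ S2) ∩ S3| = 2.2.
|(S1 ∩ S2) △ S3| = 27 + 3 − 4.4 = 25.60.

25.60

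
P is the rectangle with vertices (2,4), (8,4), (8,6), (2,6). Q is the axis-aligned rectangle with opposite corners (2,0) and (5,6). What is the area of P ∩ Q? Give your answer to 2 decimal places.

6.00

|P∩Q|: x∈[2,5], y∈[4,6] → 3·2 = 6.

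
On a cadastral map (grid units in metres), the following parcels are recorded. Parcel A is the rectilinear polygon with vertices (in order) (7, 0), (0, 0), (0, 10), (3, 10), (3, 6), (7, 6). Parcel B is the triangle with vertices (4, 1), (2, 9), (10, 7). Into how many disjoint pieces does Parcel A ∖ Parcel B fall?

Parcel A ∖ Parcel B is a single connected region.

1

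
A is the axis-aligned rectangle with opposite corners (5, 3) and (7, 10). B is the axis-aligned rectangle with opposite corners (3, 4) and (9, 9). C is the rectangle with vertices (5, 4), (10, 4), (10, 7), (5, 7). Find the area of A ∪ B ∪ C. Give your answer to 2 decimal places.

By inclusion–exclusion:
Individual areas: |A| = 14, |B| = 30, |C| = 15.
|A∩B|: x∈[5,7], y∈[4,9] → 2·5 = 10.
|A∩C|: x∈[5,7], y∈[4,7] → 2·3 = 6.
|B∩C|: x∈[5,9], y∈[4,7] → 4·3 = 12.
|A∩B∩C| = 6.
|A ∪ B ∪ C| = 59 − 28 + 6 = 37.00.

37.00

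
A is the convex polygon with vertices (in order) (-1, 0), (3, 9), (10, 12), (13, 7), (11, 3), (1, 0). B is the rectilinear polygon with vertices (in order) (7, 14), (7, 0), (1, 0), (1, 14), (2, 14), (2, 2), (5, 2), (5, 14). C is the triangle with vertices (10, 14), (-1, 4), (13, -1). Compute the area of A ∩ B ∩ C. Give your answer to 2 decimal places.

19.62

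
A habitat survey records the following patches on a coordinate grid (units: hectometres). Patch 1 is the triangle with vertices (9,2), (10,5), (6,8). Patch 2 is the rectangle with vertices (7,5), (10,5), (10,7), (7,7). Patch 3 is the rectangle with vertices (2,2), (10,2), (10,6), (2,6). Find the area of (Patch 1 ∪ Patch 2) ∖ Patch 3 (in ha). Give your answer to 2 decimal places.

|Patch 1 ∪ Patch 2| = 10.4167.
|(Patch 1 ∪ Patch 2) ∩ Patch 3| = 6.75.
|(Patch 1 ∪ Patch 2) ∖ Patch 3| = 10.4167 − 6.75 = 3.67.

3.67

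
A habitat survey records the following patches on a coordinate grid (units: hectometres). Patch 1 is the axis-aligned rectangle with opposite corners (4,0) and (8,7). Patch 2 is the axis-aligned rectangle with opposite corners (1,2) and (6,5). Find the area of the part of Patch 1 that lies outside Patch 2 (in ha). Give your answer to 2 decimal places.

22.00

|Patch 1∩Patch 2|: x∈[4,6], y∈[2,5] → 2·3 = 6.
|Patch 1| = 28.
|Patch 1 ∖ Patch 2| = |Patch 1| − |Patch 1∩Patch 2| = 28 − 6 = 22.00.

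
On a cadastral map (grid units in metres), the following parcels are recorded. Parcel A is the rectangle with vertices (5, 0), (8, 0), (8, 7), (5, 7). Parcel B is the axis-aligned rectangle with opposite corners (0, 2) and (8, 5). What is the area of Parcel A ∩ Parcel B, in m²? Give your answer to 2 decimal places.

|Parcel A∩Parcel B|: x∈[5,8], y∈[2,5] → 3·3 = 9.

9.00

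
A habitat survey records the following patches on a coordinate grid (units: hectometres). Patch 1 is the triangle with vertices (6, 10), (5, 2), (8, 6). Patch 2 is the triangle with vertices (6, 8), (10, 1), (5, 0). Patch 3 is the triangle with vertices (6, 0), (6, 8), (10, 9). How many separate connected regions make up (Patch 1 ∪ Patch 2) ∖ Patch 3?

(Patch 1 ∪ Patch 2) ∖ Patch 3 splits into 2 disjoint pieces (area 6.4889, area 7.6098).

2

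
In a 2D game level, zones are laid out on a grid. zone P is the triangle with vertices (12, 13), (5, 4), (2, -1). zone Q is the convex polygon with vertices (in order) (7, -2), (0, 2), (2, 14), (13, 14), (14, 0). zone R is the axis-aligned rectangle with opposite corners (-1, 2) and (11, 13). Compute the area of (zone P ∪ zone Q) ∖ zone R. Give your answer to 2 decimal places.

73.19

|zone P ∪ zone Q| = 184.1042.
|(zone P ∪ zone Q) ∩ zone R| = 110.9167.
|(zone P ∪ zone Q) ∖ zone R| = 184.1042 − 110.9167 = 73.19.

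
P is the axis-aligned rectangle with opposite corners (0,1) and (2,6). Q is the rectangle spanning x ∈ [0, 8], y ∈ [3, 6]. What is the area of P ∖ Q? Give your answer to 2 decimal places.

4.00

|P∩Q|: x∈[0,2], y∈[3,6] → 2·3 = 6.
|P| = 10.
|P ∖ Q| = |P| − |P∩Q| = 10 − 6 = 4.00.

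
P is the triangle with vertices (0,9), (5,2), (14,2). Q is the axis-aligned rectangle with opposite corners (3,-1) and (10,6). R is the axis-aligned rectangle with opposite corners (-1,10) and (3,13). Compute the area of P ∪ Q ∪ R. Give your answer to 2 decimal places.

By inclusion–exclusion:
Individual areas: |P| = 31.5, |Q| = 49, |R| = 12.
|P∩Q| = 21.2.
|P∩R| = 0.
|Q∩R| = 0 (no overlap).
|P∩Q∩R| = 0.
|P ∪ Q ∪ R| = 92.5 − 21.2 + 0 = 71.30.

71.30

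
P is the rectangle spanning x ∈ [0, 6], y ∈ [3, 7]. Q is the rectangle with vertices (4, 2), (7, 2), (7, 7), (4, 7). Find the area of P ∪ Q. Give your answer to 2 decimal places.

By inclusion–exclusion:
Individual areas: |P| = 24, |Q| = 15.
|P∩Q|: x∈[4,6], y∈[3,7] → 2·4 = 8.
|P ∪ Q| = 39 − 8 = 31.00.

31.00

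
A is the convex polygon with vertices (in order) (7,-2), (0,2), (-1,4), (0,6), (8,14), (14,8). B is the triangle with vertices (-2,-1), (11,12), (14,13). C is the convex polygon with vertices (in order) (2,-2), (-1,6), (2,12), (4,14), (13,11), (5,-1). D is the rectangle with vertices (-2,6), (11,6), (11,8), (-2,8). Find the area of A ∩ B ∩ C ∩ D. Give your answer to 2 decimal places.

The intersection is the polygon with vertices (6,6), (5,6), (7,8), (8.286,8).
By the shoelace formula its area is 2.29.

2.29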